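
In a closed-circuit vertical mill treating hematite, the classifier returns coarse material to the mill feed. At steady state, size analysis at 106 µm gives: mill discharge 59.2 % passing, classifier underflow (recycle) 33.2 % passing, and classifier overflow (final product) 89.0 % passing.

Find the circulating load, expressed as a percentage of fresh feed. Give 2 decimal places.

CL = 114.62 %

Two-product formula at 106 µm:
Fd + Rd = Ru + Fo ⇒ R/F = (o−d)/(d−u)
r = (89.0 − 59.2)/(59.2 − 33.2) = 29.8/26.0 = 1.1462
CL = 100·r = 114.62 %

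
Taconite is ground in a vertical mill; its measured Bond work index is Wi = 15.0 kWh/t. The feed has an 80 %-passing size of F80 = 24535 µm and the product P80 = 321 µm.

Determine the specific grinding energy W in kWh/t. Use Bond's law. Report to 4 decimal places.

W = 7.4146 kWh/t

W = 10 Wi / √P80 − 10 Wi / √F80
1/√321 = 0.055815;  1/√24535 = 0.006384
W = 10·15.0·(0.055815 − 0.006384) = 7.4146 kWh/t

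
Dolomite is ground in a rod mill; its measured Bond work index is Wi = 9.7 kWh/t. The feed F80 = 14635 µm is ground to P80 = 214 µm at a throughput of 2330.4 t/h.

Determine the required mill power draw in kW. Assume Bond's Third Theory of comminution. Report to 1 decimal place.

P = 13583.8 kW

W = 10·Wi·[P80^(−½) − F80^(−½)]
W = 10·9.7·(1/√214 − 1/√14635) = 10·9.7·(0.060092) = 5.8290 kWh/t
P_mill = W·ṁ = 5.8290·2330.4 = 13583.8 kW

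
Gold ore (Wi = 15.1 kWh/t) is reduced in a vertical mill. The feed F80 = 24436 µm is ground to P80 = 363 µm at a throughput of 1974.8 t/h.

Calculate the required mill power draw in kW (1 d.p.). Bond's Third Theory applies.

W = 10·Wi·[P80^(−½) − F80^(−½)]
W = 10·15.1·(1/√363 − 1/√24436) = 10·15.1·(0.046089) = 6.9595 kWh/t
P = W·T = 6.9595·1974.8 = 13743.6 kW

P = 13743.6 kW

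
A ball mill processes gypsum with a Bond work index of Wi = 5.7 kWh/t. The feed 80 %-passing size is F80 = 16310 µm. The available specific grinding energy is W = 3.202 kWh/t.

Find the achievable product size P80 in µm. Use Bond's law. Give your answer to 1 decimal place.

W = 10 Wi (1/√P80 − 1/√F80)  [Bond]
⇒ 1/√P80 = W/(10 Wi) + 1/√F80
  = 3.2020/(10·5.7) + 1/√16310 = 0.056175 + 0.007830 = 0.064006
P80 = (1/0.064006)² = 15.6236² = 244.10 µm

P80 = 244.1 µm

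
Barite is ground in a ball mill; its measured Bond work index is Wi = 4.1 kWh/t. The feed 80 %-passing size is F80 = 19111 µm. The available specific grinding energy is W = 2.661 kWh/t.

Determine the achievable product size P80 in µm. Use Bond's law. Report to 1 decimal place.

W_Bond = 10·Wi·(1/√P₈₀ − 1/√F₈₀)
P80^-0.5 = F80^-0.5 + W/(10 Wi)
  = 2.6610/(10·4.1) + 1/√19111 = 0.064902 + 0.007234 = 0.072136
P80 = (1/0.072136)² = 13.8627² = 192.17 µm

P80 = 192.2 µm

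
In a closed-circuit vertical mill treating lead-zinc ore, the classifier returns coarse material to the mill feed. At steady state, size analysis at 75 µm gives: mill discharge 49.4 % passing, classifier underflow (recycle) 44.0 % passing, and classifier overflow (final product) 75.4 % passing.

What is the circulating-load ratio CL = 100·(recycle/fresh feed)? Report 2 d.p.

Let r = R/F. Size balance at 75 µm:
Fd + Rd = Ru + Fo ⇒ R/F = (o−d)/(d−u)
r = (75.4 − 49.4)/(49.4 − 44.0) = 26.0/5.4 = 4.8148
CL = 100·r = 481.48 %

CL = 481.48 %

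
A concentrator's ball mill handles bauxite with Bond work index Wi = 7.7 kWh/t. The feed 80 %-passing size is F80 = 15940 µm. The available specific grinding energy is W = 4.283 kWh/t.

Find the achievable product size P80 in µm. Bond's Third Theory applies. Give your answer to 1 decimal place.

P80 = 247.7 µm

W = 10 Wi (P80^-0.5 − F80^-0.5)
⇒ 1/√P80 = W/(10 Wi) + 1/√F80
  = 4.2830/(10·7.7) + 1/√15940 = 0.055623 + 0.007921 = 0.063544
P80 = (1/0.063544)² = 15.7371² = 247.66 µm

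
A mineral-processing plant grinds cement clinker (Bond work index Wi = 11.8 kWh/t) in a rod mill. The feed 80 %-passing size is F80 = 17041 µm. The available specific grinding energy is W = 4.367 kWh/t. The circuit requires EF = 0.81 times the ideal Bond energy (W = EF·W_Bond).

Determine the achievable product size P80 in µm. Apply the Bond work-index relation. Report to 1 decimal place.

Bond: W = 10·Wi·(1/√P80 − 1/√F80)
W_Bond = W / EF = 4.367 / 0.81 = 5.3914 kWh/t
P80^(−½) = W_Bond/(10 Wi) + F80^(−½)
  = 5.3914/(10·11.8) + 1/√17041 = 0.045689 + 0.007660 = 0.053350
P80 = (1/0.053350)² = 18.7442² = 351.34 µm

P80 = 351.3 µm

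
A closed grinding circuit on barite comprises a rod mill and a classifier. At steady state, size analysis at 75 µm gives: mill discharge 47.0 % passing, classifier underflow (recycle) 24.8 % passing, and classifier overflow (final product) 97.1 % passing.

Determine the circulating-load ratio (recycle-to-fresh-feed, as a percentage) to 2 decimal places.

Mass balance on the −75 µm fraction:
Fd + Rd = Ru + Fo ⇒ R/F = (o−d)/(d−u)
r = (97.1 − 47.0)/(47.0 − 24.8) = 50.1/22.2 = 2.2568
CL = 100·r = 225.68 %

CL = 225.68 %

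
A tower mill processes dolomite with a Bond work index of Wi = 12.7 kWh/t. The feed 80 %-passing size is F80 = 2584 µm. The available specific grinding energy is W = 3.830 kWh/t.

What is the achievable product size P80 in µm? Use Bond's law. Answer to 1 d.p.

P80 = 402.7 µm

W = 10 Wi (1/√P80 − 1/√F80)  [Bond]
⇒ 1/√P80 = W/(10·Wi) + 1/√F80
  = 3.8300/(10·12.7) + 1/√2584 = 0.030157 + 0.019672 = 0.049830
P80 = (1/0.049830)² = 20.0683² = 402.74 µm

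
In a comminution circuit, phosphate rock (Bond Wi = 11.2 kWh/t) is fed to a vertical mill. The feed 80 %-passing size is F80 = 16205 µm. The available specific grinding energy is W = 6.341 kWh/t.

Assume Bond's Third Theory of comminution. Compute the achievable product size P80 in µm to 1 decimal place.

W = 10·Wi·[P80^(−½) − F80^(−½)]
⇒ 1/√P80 = W/(10·Wi) + 1/√F80
  = 6.3410/(10·11.2) + 1/√16205 = 0.056616 + 0.007856 = 0.064472
P80 = (1/0.064472)² = 15.5107² = 240.58 µm

P80 = 240.6 µm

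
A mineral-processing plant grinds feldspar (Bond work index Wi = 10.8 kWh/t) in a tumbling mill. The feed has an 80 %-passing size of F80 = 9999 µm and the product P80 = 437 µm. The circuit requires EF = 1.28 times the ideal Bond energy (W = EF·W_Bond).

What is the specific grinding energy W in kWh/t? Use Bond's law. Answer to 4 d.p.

W = 5.2304 kWh/t

Bond:  W = 10 Wi (1/√P − 1/√F)
1/√437 = 0.047836;  1/√9999 = 0.010001
W = 10·10.8·(0.047836 − 0.010001) = 4.0863 kWh/t
With EF = 1.28: W = 4.0863·1.28 = 5.2304 kWh/t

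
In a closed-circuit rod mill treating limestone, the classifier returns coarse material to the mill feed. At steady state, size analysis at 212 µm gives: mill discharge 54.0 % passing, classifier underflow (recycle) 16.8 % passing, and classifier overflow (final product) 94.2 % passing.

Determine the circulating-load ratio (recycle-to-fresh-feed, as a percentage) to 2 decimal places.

Let r = R/F. Size balance at 212 µm:
(1+r)·d = r·u + o ⇒ r = (o−d)/(d−u)
r = (94.2 − 54.0)/(54.0 − 16.8) = 40.2/37.2 = 1.0806
CL = 100·r = 108.06 %

CL = 108.06 %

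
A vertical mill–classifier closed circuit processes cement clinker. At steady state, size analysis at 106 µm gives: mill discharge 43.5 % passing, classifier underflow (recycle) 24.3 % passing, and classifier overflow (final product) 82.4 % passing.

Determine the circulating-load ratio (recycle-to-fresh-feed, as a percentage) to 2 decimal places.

CL = 202.60 %

Classifier node, passing 106 µm:
(1+r)d = ru + o → r = (o−d)/(d−u)
r = (82.4 − 43.5)/(43.5 − 24.3) = 38.9/19.2 = 2.0260
CL = 100·r = 202.60 %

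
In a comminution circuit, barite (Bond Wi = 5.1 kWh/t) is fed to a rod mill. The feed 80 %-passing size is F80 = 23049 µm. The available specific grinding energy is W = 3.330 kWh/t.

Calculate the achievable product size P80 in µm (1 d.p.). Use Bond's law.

P80 = 193.5 µm

Bond:  W = 10 Wi (1/√P − 1/√F)
P80^-0.5 = F80^-0.5 + W/(10 Wi)
  = 3.3300/(10·5.1) + 1/√23049 = 0.065294 + 0.006587 = 0.071881
P80 = (1/0.071881)² = 13.9119² = 193.54 µm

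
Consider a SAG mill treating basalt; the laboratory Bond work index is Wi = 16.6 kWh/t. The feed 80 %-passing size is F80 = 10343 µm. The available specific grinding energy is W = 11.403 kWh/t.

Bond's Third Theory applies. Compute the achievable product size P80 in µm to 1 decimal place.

Bond: W = 10·Wi·(1/√P80 − 1/√F80)
⇒ 1/√P80 = W/(10·Wi) + 1/√F80
  = 11.4030/(10·16.6) + 1/√10343 = 0.068693 + 0.009833 = 0.078526
P80 = (1/0.078526)² = 12.7347² = 162.17 µm

P80 = 162.2 µm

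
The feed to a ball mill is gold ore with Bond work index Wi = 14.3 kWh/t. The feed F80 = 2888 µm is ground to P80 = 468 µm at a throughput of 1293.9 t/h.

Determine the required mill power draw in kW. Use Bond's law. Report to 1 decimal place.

P = 5109.9 kW

W = 10·Wi·(P80^(-½) − F80^(-½))
W = 10·14.3·(1/√468 − 1/√2888) = 10·14.3·(0.027617) = 3.9492 kWh/t
Mill draw = 3.9492 × 1293.9 = 5109.9 kW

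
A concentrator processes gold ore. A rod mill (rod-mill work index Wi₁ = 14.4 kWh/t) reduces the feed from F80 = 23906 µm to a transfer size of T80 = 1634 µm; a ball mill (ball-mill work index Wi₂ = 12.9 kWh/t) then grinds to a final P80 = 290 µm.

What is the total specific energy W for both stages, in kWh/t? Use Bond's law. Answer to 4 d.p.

Bond:  W = 10 Wi (1/√P − 1/√F)
Stage 1 (23906→1634 µm, Wi₁=14.4): W₁ = 10·14.4·(0.024739 − 0.006468) = 2.6310 kWh/t
Stage 2 (1634→290 µm, Wi₂=12.9): W₂ = 10·12.9·(0.058722 − 0.024739) = 4.3839 kWh/t
W = W₁ + W₂ = 2.6310 + 4.3839 = 7.0149 kWh/t

W = 7.0149 kWh/t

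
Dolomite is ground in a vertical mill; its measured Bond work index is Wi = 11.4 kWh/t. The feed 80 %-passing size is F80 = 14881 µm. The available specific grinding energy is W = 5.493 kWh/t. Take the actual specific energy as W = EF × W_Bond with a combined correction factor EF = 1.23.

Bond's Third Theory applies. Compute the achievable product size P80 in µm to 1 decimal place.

Bond:  W = 10 Wi (1/√P − 1/√F)
W_Bond = W / EF = 5.493 / 1.23 = 4.4659 kWh/t
1/√P80 = 1/√F80 + W_Bond/(10·Wi)
  = 4.4659/(10·11.4) + 1/√14881 = 0.039174 + 0.008198 = 0.047372
P80 = (1/0.047372)² = 21.1096² = 445.62 µm

P80 = 445.6 µm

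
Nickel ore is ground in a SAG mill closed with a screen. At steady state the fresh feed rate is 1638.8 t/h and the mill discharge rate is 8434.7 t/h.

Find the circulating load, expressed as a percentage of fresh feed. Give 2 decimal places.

Steady state: M = F + R.
R = M − F = 8434.7 − 1638.8 = 6795.9 t/h
CL = 100·R/F = 100·6795.9/1638.8 = 414.69 %

CL = 414.69 %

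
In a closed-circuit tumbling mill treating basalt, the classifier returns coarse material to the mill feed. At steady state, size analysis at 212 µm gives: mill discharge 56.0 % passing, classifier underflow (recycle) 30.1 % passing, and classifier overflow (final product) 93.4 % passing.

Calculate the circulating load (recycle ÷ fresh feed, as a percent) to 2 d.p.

Mass balance on the −212 µm fraction:
(1+r)d = ru + o → r = (o−d)/(d−u)
r = (93.4 − 56.0)/(56.0 − 30.1) = 37.4/25.9 = 1.4440
CL = 100·r = 144.40 %

CL = 144.40 %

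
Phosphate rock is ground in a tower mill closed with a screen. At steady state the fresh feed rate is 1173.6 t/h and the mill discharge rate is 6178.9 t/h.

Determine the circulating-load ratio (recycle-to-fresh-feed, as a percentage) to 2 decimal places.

Discharge = new feed + return, hence
R = M − F = 6178.9 − 1173.6 = 5005.3 t/h
CL = 100·R/F = 100·5005.3/1173.6 = 426.49 %

CL = 426.49 %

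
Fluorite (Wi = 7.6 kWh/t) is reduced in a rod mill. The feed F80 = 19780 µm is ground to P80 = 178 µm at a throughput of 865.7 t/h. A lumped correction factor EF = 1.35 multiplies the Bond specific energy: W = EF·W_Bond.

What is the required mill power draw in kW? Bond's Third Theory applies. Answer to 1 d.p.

P = 6025.9 kW

W = 10·Wi·[P80^(−½) − F80^(−½)]
W = 10·7.6·(1/√178 − 1/√19780) = 10·7.6·(0.067843) = 5.1561 kWh/t
Apply correction: 5.1561 × 1.35 = 6.9607 kWh/t
P_mill = W·ṁ = 6.9607·865.7 = 6025.9 kW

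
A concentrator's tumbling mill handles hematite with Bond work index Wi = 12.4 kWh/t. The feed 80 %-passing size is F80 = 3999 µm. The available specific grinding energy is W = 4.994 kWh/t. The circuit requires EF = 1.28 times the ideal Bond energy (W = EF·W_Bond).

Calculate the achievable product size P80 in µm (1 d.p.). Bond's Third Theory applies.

W = 10 Wi / √P80 − 10 Wi / √F80
W_Bond = W / EF = 4.994 / 1.28 = 3.9016 kWh/t
P80^(−½) = W_Bond/(10 Wi) + F80^(−½)
  = 3.9016/(10·12.4) + 1/√3999 = 0.031464 + 0.015813 = 0.047278
P80 = (1/0.047278)² = 21.1517² = 447.39 µm

P80 = 447.4 µm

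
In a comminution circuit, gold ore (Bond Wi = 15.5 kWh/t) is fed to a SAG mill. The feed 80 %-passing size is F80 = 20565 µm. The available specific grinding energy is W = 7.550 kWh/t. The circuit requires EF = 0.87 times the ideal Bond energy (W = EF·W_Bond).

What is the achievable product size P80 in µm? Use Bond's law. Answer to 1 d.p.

W = 10 Wi (1/√P80 − 1/√F80)  [Bond]
W_Bond = W / EF = 7.550 / 0.87 = 8.6782 kWh/t
P80^(−½) = W_Bond/(10 Wi) + F80^(−½)
  = 8.6782/(10·15.5) + 1/√20565 = 0.055988 + 0.006973 = 0.062961
P80 = (1/0.062961)² = 15.8827² = 252.26 µm

P80 = 252.3 µm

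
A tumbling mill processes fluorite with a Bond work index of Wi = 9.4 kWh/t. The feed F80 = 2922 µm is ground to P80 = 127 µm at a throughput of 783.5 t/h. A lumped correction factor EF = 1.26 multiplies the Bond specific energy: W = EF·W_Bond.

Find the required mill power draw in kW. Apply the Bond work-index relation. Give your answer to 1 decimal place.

P = 6517.8 kW

W = 10·Wi·[P80^(−½) − F80^(−½)]
W = 10·9.4·(1/√127 − 1/√2922) = 10·9.4·(0.070236) = 6.6022 kWh/t
W_actual = 1.26 × 6.6022 = 8.3188 kWh/t
Power = W × throughput = 8.3188 kWh/t × 783.5 t/h = 6517.8 kW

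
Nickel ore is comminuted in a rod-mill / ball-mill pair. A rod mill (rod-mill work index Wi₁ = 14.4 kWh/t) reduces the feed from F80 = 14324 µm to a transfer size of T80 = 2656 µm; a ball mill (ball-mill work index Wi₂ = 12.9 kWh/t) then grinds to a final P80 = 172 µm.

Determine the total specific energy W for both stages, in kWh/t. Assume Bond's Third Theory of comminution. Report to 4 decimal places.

W = 8.9240 kWh/t

Bond:  W = 10 Wi (1/√P − 1/√F)
Stage 1 (14324→2656 µm, Wi₁=14.4): W₁ = 10·14.4·(0.019404 − 0.008355) = 1.5910 kWh/t
Stage 2 (2656→172 µm, Wi₂=12.9): W₂ = 10·12.9·(0.076249 − 0.019404) = 7.3331 kWh/t
W = W₁ + W₂ = 1.5910 + 7.3331 = 8.9240 kWh/t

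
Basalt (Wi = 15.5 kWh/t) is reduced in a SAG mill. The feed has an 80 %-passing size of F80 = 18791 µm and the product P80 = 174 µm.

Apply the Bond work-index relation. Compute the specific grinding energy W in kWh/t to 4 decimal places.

W = 10.6198 kWh/t

W = 10·Wi·[P80^(−½) − F80^(−½)]
1/√174 = 0.075810;  1/√18791 = 0.007295
W = 10·15.5·(0.075810 − 0.007295) = 10.6198 kWh/t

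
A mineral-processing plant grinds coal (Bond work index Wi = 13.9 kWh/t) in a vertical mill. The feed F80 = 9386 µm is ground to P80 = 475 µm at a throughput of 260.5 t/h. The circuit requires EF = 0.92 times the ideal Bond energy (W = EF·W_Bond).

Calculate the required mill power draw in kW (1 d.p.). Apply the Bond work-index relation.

W = 10·Wi·[P80^(−½) − F80^(−½)]
W = 10·13.9·(1/√475 − 1/√9386) = 10·13.9·(0.035561) = 4.9430 kWh/t
Corrected W = EF·W_Bond = 0.92·4.9430 = 4.5476 kWh/t
Power = W × throughput = 4.5476 kWh/t × 260.5 t/h = 1184.6 kW

P = 1184.6 kW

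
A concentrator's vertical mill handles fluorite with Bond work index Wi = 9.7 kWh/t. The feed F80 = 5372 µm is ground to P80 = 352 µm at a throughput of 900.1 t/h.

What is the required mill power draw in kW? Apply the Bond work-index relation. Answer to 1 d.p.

W_Bond = 10·Wi·(1/√P₈₀ − 1/√F₈₀)
W = 10·9.7·(1/√352 − 1/√5372) = 10·9.7·(0.039656) = 3.8467 kWh/t
Power = W × throughput = 3.8467 kWh/t × 900.1 t/h = 3462.4 kW

P = 3462.4 kW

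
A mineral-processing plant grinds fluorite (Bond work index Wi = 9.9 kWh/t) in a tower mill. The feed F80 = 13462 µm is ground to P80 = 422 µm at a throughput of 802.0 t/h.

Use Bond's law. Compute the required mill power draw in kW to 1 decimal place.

P = 3180.7 kW

Bond: W = 10·Wi·(1/√P80 − 1/√F80)
W = 10·9.9·(1/√422 − 1/√13462) = 10·9.9·(0.040060) = 3.9660 kWh/t
P_mill = W·ṁ = 3.9660·802.0 = 3180.7 kW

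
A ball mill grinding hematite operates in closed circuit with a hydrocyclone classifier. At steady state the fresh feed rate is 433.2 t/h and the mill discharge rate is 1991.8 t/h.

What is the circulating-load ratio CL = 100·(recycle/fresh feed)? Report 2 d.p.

CL = 359.79 %

M = F + R at steady state, so:
R = M − F = 1991.8 − 433.2 = 1558.6 t/h
CL = 100·R/F = 100·1558.6/433.2 = 359.79 %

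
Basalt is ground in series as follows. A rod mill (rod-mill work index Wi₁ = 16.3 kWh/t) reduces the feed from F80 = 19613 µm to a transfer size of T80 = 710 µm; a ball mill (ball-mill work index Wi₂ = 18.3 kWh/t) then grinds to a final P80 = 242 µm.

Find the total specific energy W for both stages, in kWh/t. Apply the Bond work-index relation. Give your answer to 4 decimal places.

W = 9.8492 kWh/t

Bond:  W = 10 Wi (1/√P − 1/√F)
Stage 1 (19613→710 µm, Wi₁=16.3): W₁ = 10·16.3·(0.037529 − 0.007140) = 4.9534 kWh/t
Stage 2 (710→242 µm, Wi₂=18.3): W₂ = 10·18.3·(0.064282 − 0.037529) = 4.8958 kWh/t
W = W₁ + W₂ = 4.9534 + 4.8958 = 9.8492 kWh/t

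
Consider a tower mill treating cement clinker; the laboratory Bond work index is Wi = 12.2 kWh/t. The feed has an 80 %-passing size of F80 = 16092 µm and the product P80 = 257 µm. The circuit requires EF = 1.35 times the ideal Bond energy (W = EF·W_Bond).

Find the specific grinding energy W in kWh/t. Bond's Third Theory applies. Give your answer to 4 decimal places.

Bond: W = 10·Wi·(1/√P80 − 1/√F80)
1/√257 = 0.062378;  1/√16092 = 0.007883
W = 10·12.2·(0.062378 − 0.007883) = 6.6484 kWh/t
With EF = 1.35: W = 6.6484·1.35 = 8.9754 kWh/t

W = 8.9754 kWh/t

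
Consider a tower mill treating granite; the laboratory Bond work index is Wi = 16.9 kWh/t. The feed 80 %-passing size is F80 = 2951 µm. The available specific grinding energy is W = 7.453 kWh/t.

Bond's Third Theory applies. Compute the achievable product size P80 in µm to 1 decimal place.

P80 = 255.9 µm

W = 10·Wi·(P80^(-½) − F80^(-½))
1/√P80 = 1/√F80 + W/(10·Wi)
  = 7.4530/(10·16.9) + 1/√2951 = 0.044101 + 0.018408 = 0.062509
P80 = (1/0.062509)² = 15.9977² = 255.93 µm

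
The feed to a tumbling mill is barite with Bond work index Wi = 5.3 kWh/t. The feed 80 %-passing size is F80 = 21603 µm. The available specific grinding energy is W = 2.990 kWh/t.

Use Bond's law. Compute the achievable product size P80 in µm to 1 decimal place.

P80 = 250.2 µm

W = 10 Wi (1/√P80 − 1/√F80)  [Bond]
1/√P80 = 1/√F80 + W/(10·Wi)
  = 2.9900/(10·5.3) + 1/√21603 = 0.056415 + 0.006804 = 0.063219
P80 = (1/0.063219)² = 15.8181² = 250.21 µm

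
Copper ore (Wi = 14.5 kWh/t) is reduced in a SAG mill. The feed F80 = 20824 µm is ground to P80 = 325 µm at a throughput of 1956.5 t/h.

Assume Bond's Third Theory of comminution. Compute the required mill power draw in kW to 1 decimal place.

P = 13770.5 kW

W = 10 Wi / √P80 − 10 Wi / √F80
W = 10·14.5·(1/√325 − 1/√20824) = 10·14.5·(0.048540) = 7.0383 kWh/t
Mill draw = 7.0383 × 1956.5 = 13770.5 kW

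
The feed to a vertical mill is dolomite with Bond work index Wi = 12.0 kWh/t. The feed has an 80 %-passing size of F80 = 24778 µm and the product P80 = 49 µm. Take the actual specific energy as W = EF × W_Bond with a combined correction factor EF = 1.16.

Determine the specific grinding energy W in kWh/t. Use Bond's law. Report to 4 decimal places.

W = 19.0014 kWh/t

W = 10·Wi·[P80^(−½) − F80^(−½)]
1/√49 = 0.142857;  1/√24778 = 0.006353
W = 10·12.0·(0.142857 − 0.006353) = 16.3805 kWh/t
W_actual = 1.16 × 16.3805 = 19.0014 kWh/t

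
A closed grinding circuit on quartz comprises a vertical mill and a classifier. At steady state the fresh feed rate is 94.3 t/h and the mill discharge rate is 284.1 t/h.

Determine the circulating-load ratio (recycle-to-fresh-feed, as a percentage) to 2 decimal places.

CL = 201.27 %

M = F + R at steady state, so:
R = M − F = 284.1 − 94.3 = 189.8 t/h
CL = 100·R/F = 100·189.8/94.3 = 201.27 %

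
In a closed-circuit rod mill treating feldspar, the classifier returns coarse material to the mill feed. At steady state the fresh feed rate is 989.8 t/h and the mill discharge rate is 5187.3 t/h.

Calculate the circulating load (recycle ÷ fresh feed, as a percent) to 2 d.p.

Steady state: M = F + R.
R = M − F = 5187.3 − 989.8 = 4197.5 t/h
CL = 100·R/F = 100·4197.5/989.8 = 424.08 %

CL = 424.08 %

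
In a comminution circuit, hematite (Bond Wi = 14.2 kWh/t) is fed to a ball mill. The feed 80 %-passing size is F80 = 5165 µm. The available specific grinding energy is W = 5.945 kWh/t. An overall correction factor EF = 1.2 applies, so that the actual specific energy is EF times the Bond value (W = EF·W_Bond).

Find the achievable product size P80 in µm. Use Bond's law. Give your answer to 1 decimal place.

P80 = 419.9 µm

W = 10 Wi / √P80 − 10 Wi / √F80
W_Bond = W / EF = 5.945 / 1.2 = 4.9542 kWh/t
⇒ 1/√P80 = W_Bond/(10 Wi) + 1/√F80
  = 4.9542/(10·14.2) + 1/√5165 = 0.034888 + 0.013914 = 0.048803
P80 = (1/0.048803)² = 20.4906² = 419.86 µm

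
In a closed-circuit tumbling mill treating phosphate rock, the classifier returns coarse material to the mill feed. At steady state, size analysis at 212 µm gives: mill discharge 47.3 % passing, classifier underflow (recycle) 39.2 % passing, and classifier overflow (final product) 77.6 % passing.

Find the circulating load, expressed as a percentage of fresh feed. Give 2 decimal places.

Balance %-passing 212 µm (r = R/F):
(1+r)·d = r·u + o ⇒ r = (o−d)/(d−u)
r = (77.6 − 47.3)/(47.3 − 39.2) = 30.3/8.1 = 3.7407
CL = 100·r = 374.07 %

CL = 374.07 %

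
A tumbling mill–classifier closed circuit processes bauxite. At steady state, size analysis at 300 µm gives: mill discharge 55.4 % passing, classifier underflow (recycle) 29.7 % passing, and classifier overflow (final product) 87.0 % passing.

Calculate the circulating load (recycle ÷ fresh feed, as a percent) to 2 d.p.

CL = 122.96 %

Balance %-passing 300 µm (r = R/F):
d + r·d = r·u + o → r(d−u) = o−d
r = (87.0 − 55.4)/(55.4 − 29.7) = 31.6/25.7 = 1.2296
CL = 100·r = 122.96 %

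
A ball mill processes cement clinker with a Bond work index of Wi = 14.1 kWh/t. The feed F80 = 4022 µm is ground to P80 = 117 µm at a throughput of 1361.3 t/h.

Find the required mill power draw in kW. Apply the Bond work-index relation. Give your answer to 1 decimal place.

P = 14718.6 kW

W = 10·Wi·(P80^(-½) − F80^(-½))
W = 10·14.1·(1/√117 − 1/√4022) = 10·14.1·(0.076682) = 10.8122 kWh/t
P = W·T = 10.8122·1361.3 = 14718.6 kW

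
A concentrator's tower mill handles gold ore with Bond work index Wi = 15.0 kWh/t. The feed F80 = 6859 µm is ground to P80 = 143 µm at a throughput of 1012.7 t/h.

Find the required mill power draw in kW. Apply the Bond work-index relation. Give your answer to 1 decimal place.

W_Bond = 10·Wi·(1/√P₈₀ − 1/√F₈₀)
W = 10·15.0·(1/√143 − 1/√6859) = 10·15.0·(0.071550) = 10.7325 kWh/t
P = W·T = 10.7325·1012.7 = 10868.8 kW

P = 10868.8 kW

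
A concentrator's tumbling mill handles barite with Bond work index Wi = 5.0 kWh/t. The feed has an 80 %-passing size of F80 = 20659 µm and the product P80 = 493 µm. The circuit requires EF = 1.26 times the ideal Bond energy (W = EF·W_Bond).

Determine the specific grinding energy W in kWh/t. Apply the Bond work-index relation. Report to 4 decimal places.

W = 2.3991 kWh/t

W_Bond = 10·Wi·(1/√P₈₀ − 1/√F₈₀)
1/√493 = 0.045038;  1/√20659 = 0.006957
W = 10·5.0·(0.045038 − 0.006957) = 1.9040 kWh/t
With EF = 1.26: W = 1.9040·1.26 = 2.3991 kWh/t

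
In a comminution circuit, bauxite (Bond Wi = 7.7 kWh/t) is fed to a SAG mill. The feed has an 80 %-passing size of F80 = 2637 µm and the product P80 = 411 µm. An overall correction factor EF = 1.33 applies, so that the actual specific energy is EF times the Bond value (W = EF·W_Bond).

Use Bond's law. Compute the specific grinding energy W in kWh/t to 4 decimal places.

W = 10 Wi (P80^-0.5 − F80^-0.5)
1/√411 = 0.049326;  1/√2637 = 0.019474
W = 10·7.7·(0.049326 − 0.019474) = 2.2987 kWh/t
Apply correction: 2.2987 × 1.33 = 3.0572 kWh/t

W = 3.0572 kWh/t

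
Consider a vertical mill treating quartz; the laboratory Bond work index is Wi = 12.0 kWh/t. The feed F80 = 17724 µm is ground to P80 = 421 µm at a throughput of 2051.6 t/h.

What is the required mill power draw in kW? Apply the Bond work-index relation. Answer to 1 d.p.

W = 10·Wi·[P80^(−½) − F80^(−½)]
W = 10·12.0·(1/√421 − 1/√17724) = 10·12.0·(0.041226) = 4.9471 kWh/t
P = W·T = 4.9471·2051.6 = 10149.4 kW

P = 10149.4 kW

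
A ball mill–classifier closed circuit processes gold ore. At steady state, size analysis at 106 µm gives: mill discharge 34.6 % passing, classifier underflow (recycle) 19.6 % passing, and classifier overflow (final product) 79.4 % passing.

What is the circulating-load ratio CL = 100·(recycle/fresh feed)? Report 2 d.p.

Two-product formula at 106 µm:
d + r·d = r·u + o → r(d−u) = o−d
r = (79.4 − 34.6)/(34.6 − 19.6) = 44.8/15.0 = 2.9867
CL = 100·r = 298.67 %

CL = 298.67 %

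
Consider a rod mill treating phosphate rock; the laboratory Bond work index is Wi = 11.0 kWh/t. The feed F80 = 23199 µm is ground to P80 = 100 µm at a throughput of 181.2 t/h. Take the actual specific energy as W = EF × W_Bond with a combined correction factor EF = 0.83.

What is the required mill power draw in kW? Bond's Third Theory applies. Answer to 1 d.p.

W = 10·Wi·(P80^(-½) − F80^(-½))
W = 10·11.0·(1/√100 − 1/√23199) = 10·11.0·(0.093435) = 10.2778 kWh/t
With EF = 0.83: W = 10.2778·0.83 = 8.5306 kWh/t
P = W·T = 8.5306·181.2 = 1545.7 kW

P = 1545.7 kW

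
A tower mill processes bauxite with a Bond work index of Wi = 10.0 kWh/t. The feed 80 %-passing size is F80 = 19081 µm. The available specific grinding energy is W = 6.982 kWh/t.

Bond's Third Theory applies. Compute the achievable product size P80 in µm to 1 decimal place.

Bond: W = 10·Wi·(1/√P80 − 1/√F80)
P80^-0.5 = F80^-0.5 + W/(10 Wi)
  = 6.9820/(10·10.0) + 1/√19081 = 0.069820 + 0.007239 = 0.077059
P80 = (1/0.077059)² = 12.9770² = 168.40 µm

P80 = 168.4 µm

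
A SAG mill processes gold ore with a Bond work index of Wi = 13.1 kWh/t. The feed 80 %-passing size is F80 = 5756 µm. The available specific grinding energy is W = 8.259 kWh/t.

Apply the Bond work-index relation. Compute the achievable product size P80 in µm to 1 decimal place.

W = 10 Wi (1/√P80 − 1/√F80)  [Bond]
P80^(−½) = W/(10 Wi) + F80^(−½)
  = 8.2590/(10·13.1) + 1/√5756 = 0.063046 + 0.013181 = 0.076227
P80 = (1/0.076227)² = 13.1188² = 172.10 µm

P80 = 172.1 µm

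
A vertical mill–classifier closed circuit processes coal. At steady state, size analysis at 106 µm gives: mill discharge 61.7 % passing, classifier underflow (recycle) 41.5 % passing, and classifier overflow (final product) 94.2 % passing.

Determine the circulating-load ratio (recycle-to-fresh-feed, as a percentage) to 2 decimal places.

CL = 160.89 %

Let r = R/F. Size balance at 106 µm:
(1+r)·d = r·u + o ⇒ r = (o−d)/(d−u)
r = (94.2 − 61.7)/(61.7 − 41.5) = 32.5/20.2 = 1.6089
CL = 100·r = 160.89 %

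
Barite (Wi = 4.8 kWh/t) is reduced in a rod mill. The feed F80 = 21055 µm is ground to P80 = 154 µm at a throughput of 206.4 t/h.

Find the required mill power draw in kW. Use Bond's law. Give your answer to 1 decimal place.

W = 10·Wi·[P80^(−½) − F80^(−½)]
W = 10·4.8·(1/√154 − 1/√21055) = 10·4.8·(0.073691) = 3.5372 kWh/t
P = W·T = 3.5372·206.4 = 730.1 kW

P = 730.1 kW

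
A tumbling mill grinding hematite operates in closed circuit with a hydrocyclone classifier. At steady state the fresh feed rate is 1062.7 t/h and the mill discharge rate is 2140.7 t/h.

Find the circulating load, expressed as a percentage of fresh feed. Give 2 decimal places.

Steady state: M = F + R.
R = M − F = 2140.7 − 1062.7 = 1078.0 t/h
CL = 100·R/F = 100·1078.0/1062.7 = 101.44 %

CL = 101.44 %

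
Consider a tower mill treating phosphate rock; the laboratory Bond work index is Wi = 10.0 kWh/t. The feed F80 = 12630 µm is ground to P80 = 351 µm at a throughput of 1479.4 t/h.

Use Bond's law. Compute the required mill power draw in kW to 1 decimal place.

P = 6580.1 kW

W = 10 Wi (1/√P80 − 1/√F80)  [Bond]
W = 10·10.0·(1/√351 − 1/√12630) = 10·10.0·(0.044478) = 4.4478 kWh/t
P = W·T = 4.4478·1479.4 = 6580.1 kW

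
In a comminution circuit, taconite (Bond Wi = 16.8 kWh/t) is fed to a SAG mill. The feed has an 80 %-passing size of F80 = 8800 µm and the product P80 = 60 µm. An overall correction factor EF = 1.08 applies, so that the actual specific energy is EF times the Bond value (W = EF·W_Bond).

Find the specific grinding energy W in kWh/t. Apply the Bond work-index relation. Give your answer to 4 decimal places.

W = 21.4896 kWh/t

W = 10·Wi·[P80^(−½) − F80^(−½)]
1/√60 = 0.129099;  1/√8800 = 0.010660
W = 10·16.8·(0.129099 − 0.010660) = 19.8978 kWh/t
Corrected W = EF·W_Bond = 1.08·19.8978 = 21.4896 kWh/t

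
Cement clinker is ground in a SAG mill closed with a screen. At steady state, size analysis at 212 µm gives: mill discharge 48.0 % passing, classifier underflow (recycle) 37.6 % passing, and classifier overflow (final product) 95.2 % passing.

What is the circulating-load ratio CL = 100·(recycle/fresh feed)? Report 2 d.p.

CL = 453.85 %

Mass balance on the −212 µm fraction:
Fd + Rd = Ru + Fo ⇒ R/F = (o−d)/(d−u)
r = (95.2 − 48.0)/(48.0 − 37.6) = 47.2/10.4 = 4.5385
CL = 100·r = 453.85 %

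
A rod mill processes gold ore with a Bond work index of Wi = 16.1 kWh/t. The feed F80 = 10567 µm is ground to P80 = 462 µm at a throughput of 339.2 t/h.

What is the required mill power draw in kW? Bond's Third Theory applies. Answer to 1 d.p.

W = 10·Wi·[P80^(−½) − F80^(−½)]
W = 10·16.1·(1/√462 − 1/√10567) = 10·16.1·(0.036796) = 5.9242 kWh/t
P = W·T = 5.9242·339.2 = 2009.5 kW

P = 2009.5 kW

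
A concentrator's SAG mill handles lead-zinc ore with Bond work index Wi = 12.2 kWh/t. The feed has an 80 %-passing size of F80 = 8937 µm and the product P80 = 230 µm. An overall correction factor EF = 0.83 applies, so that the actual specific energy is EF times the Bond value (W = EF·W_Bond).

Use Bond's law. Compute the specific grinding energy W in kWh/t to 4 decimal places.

W = 5.6058 kWh/t

Bond: W = 10·Wi·(1/√P80 − 1/√F80)
1/√230 = 0.065938;  1/√8937 = 0.010578
W = 10·12.2·(0.065938 − 0.010578) = 6.7539 kWh/t
With EF = 0.83: W = 6.7539·0.83 = 5.6058 kWh/t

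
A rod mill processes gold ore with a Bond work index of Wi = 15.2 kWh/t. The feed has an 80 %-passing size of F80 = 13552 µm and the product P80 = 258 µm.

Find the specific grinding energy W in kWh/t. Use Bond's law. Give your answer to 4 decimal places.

W = 8.1574 kWh/t

W = 10·Wi·(P80^(-½) − F80^(-½))
1/√258 = 0.062257;  1/√13552 = 0.008590
W = 10·15.2·(0.062257 − 0.008590) = 8.1574 kWh/t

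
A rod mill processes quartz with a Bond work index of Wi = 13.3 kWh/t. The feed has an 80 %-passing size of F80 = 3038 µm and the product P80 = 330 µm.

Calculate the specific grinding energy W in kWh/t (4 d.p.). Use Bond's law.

W = 4.9084 kWh/t

W = 10·Wi·(P80^(-½) − F80^(-½))
1/√330 = 0.055048;  1/√3038 = 0.018143
W = 10·13.3·(0.055048 − 0.018143) = 4.9084 kWh/t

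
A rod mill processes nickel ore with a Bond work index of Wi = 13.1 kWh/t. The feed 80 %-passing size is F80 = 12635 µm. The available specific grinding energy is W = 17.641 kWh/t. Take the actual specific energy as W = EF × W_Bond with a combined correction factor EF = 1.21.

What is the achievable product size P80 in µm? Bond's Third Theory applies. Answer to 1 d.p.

Bond:  W = 10 Wi (1/√P − 1/√F)
W_Bond = W / EF = 17.641 / 1.21 = 14.5793 kWh/t
P80^(−½) = W_Bond/(10 Wi) + F80^(−½)
  = 14.5793/(10·13.1) + 1/√12635 = 0.111293 + 0.008896 = 0.120189
P80 = (1/0.120189)² = 8.3202² = 69.23 µm

P80 = 69.2 µm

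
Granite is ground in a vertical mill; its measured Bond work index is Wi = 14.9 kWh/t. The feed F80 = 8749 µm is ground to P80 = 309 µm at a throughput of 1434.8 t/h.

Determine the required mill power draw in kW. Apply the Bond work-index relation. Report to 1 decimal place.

W_Bond = 10·Wi·(1/√P₈₀ − 1/√F₈₀)
W = 10·14.9·(1/√309 − 1/√8749) = 10·14.9·(0.046197) = 6.8833 kWh/t
P = W·T = 6.8833·1434.8 = 9876.2 kW

P = 9876.2 kW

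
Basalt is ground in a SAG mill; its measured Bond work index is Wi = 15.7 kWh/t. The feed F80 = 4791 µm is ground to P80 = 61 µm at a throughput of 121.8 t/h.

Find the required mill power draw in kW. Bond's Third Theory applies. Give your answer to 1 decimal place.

P = 2172.1 kW

Bond: W = 10·Wi·(1/√P80 − 1/√F80)
W = 10·15.7·(1/√61 − 1/√4791) = 10·15.7·(0.113590) = 17.8336 kWh/t
P_mill = W·ṁ = 17.8336·121.8 = 2172.1 kW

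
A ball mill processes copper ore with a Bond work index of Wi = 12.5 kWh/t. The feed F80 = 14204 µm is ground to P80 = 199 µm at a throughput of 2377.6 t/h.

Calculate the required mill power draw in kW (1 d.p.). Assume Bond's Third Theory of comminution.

P = 18574.3 kW

W = 10 Wi / √P80 − 10 Wi / √F80
W = 10·12.5·(1/√199 − 1/√14204) = 10·12.5·(0.062497) = 7.8122 kWh/t
Mill draw = 7.8122 × 2377.6 = 18574.3 kW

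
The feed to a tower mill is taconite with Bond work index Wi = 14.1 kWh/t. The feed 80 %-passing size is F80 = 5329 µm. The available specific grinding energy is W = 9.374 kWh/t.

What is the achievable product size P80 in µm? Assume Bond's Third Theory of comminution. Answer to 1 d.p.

Bond: W = 10·Wi·(1/√P80 − 1/√F80)
1/√P80 = 1/√F80 + W/(10·Wi)
  = 9.3740/(10·14.1) + 1/√5329 = 0.066482 + 0.013699 = 0.080181
P80 = (1/0.080181)² = 12.4718² = 155.55 µm

P80 = 155.5 µm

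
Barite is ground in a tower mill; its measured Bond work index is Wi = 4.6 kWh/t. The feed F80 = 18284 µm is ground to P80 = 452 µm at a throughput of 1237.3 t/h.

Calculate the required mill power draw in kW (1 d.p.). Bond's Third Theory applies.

P = 2256.2 kW

Bond:  W = 10 Wi (1/√P − 1/√F)
W = 10·4.6·(1/√452 − 1/√18284) = 10·4.6·(0.039641) = 1.8235 kWh/t
P_mill = W·ṁ = 1.8235·1237.3 = 2256.2 kW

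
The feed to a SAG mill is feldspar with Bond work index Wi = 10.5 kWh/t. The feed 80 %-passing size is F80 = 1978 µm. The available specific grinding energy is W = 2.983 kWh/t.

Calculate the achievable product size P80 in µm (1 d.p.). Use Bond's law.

P80 = 386.1 µm

W = 10 Wi (P80^-0.5 − F80^-0.5)
⇒ 1/√P80 = W/(10·Wi) + 1/√F80
  = 2.9830/(10·10.5) + 1/√1978 = 0.028410 + 0.022485 = 0.050894
P80 = (1/0.050894)² = 19.6486² = 386.07 µm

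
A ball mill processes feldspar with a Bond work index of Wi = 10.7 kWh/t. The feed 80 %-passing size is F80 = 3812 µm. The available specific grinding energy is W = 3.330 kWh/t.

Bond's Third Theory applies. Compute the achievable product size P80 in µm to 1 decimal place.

P80 = 446.6 µm

W = 10·Wi·[P80^(−½) − F80^(−½)]
P80^-0.5 = F80^-0.5 + W/(10 Wi)
  = 3.3300/(10·10.7) + 1/√3812 = 0.031121 + 0.016197 = 0.047318
P80 = (1/0.047318)² = 21.1336² = 446.63 µm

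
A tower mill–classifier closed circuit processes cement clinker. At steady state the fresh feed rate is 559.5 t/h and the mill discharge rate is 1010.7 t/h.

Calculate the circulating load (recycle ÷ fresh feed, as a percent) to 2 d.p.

CL = 80.64 %

Steady state: M = F + R.
R = M − F = 1010.7 − 559.5 = 451.2 t/h
CL = 100·R/F = 100·451.2/559.5 = 80.64 %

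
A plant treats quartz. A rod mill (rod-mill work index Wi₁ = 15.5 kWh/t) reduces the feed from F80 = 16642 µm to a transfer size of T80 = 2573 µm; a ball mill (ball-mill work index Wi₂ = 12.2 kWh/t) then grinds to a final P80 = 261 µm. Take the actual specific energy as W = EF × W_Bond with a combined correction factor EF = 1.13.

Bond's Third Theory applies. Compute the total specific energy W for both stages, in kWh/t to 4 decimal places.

W_Bond = 10·Wi·(1/√P₈₀ − 1/√F₈₀)
Stage 1 (16642→2573 µm, Wi₁=15.5): W₁ = 10·15.5·(0.019714 − 0.007752) = 1.8542 kWh/t
Stage 2 (2573→261 µm, Wi₂=12.2): W₂ = 10·12.2·(0.061898 − 0.019714) = 5.1465 kWh/t
W = W₁ + W₂ = 1.8542 + 5.1465 = 7.0007 kWh/t
Apply correction: 7.0007 × 1.13 = 7.9108 kWh/t

W = 7.9108 kWh/t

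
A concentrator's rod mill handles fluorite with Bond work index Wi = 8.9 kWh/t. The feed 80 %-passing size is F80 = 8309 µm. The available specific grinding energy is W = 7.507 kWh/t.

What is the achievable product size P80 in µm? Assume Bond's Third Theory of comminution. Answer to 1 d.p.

P80 = 110.1 µm

Bond:  W = 10 Wi (1/√P − 1/√F)
1/√P80 = 1/√F80 + W/(10·Wi)
  = 7.5070/(10·8.9) + 1/√8309 = 0.084348 + 0.010970 = 0.095319
P80 = (1/0.095319)² = 10.4911² = 110.06 µm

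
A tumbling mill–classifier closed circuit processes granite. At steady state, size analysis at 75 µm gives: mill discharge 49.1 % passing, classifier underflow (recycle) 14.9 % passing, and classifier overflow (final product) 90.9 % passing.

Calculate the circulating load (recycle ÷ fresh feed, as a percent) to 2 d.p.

Mass balance on the −75 µm fraction:
(1+r)·d = r·u + o ⇒ r = (o−d)/(d−u)
r = (90.9 − 49.1)/(49.1 − 14.9) = 41.8/34.2 = 1.2222
CL = 100·r = 122.22 %

CL = 122.22 %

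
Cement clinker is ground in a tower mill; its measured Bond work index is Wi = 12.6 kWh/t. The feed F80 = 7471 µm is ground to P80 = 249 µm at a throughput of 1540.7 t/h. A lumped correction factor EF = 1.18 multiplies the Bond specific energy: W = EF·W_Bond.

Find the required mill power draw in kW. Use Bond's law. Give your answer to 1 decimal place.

W = 10 Wi (P80^-0.5 − F80^-0.5)
W = 10·12.6·(1/√249 − 1/√7471) = 10·12.6·(0.051803) = 6.5272 kWh/t
W_actual = 1.18 × 6.5272 = 7.7021 kWh/t
Power = W × throughput = 7.7021 kWh/t × 1540.7 t/h = 11866.6 kW

P = 11866.6 kW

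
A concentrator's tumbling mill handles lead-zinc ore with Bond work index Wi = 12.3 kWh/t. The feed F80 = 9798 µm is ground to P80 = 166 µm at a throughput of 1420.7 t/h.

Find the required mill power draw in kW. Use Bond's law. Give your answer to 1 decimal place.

P = 11797.5 kW

W = 10·Wi·(P80^(-½) − F80^(-½))
W = 10·12.3·(1/√166 − 1/√9798) = 10·12.3·(0.067512) = 8.3040 kWh/t
Mill draw = 8.3040 × 1420.7 = 11797.5 kW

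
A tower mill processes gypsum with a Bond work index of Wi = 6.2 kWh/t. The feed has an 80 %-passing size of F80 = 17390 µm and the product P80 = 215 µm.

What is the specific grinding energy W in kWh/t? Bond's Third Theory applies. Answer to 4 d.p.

W = 3.7582 kWh/t

W = 10 Wi (1/√P80 − 1/√F80)  [Bond]
1/√215 = 0.068199;  1/√17390 = 0.007583
W = 10·6.2·(0.068199 − 0.007583) = 3.7582 kWh/t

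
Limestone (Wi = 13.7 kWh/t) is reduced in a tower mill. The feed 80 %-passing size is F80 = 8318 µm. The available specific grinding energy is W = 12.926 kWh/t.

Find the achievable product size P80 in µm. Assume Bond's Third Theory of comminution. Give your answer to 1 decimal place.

Bond: W = 10·Wi·(1/√P80 − 1/√F80)
P80^-0.5 = F80^-0.5 + W/(10 Wi)
  = 12.9260/(10·13.7) + 1/√8318 = 0.094350 + 0.010965 = 0.105315
P80 = (1/0.105315)² = 9.4953² = 90.16 µm

P80 = 90.2 µm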